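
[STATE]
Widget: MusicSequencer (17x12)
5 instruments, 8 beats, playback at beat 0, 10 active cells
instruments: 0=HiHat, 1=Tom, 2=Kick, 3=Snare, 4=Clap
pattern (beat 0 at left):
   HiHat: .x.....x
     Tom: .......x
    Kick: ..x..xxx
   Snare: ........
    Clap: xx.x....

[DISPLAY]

      ▼1234567   
 HiHat·█·····█   
   Tom·······█   
  Kick··█··███   
 Snare········   
  Clap██·█····   
                 
                 
                 
                 
                 
                 


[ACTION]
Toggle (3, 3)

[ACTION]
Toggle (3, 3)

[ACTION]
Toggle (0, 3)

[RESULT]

      ▼1234567   
 HiHat·█·█···█   
   Tom·······█   
  Kick··█··███   
 Snare········   
  Clap██·█····   
                 
                 
                 
                 
                 
                 


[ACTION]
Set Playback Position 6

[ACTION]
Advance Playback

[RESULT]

      0123456▼   
 HiHat·█·█···█   
   Tom·······█   
  Kick··█··███   
 Snare········   
  Clap██·█····   
                 
                 
                 
                 
                 
                 


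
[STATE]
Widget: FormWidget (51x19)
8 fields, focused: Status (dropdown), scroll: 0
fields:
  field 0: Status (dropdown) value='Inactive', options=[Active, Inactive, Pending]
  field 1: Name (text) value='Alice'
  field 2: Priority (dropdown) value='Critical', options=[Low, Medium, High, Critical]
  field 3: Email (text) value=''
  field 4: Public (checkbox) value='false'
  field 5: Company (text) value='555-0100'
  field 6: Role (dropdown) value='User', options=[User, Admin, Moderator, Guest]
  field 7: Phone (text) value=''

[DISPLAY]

> Status:     [Inactive                          ▼]
  Name:       [Alice                              ]
  Priority:   [Critical                          ▼]
  Email:      [                                   ]
  Public:     [ ]                                  
  Company:    [555-0100                           ]
  Role:       [User                              ▼]
  Phone:      [                                   ]
                                                   
                                                   
                                                   
                                                   
                                                   
                                                   
                                                   
                                                   
                                                   
                                                   
                                                   


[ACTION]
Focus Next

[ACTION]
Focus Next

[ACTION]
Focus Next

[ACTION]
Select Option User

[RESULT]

  Status:     [Inactive                          ▼]
  Name:       [Alice                              ]
  Priority:   [Critical                          ▼]
> Email:      [                                   ]
  Public:     [ ]                                  
  Company:    [555-0100                           ]
  Role:       [User                              ▼]
  Phone:      [                                   ]
                                                   
                                                   
                                                   
                                                   
                                                   
                                                   
                                                   
                                                   
                                                   
                                                   
                                                   


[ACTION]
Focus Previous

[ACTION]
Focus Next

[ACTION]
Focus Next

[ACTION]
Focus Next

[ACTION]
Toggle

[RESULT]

  Status:     [Inactive                          ▼]
  Name:       [Alice                              ]
  Priority:   [Critical                          ▼]
  Email:      [                                   ]
  Public:     [ ]                                  
> Company:    [555-0100                           ]
  Role:       [User                              ▼]
  Phone:      [                                   ]
                                                   
                                                   
                                                   
                                                   
                                                   
                                                   
                                                   
                                                   
                                                   
                                                   
                                                   


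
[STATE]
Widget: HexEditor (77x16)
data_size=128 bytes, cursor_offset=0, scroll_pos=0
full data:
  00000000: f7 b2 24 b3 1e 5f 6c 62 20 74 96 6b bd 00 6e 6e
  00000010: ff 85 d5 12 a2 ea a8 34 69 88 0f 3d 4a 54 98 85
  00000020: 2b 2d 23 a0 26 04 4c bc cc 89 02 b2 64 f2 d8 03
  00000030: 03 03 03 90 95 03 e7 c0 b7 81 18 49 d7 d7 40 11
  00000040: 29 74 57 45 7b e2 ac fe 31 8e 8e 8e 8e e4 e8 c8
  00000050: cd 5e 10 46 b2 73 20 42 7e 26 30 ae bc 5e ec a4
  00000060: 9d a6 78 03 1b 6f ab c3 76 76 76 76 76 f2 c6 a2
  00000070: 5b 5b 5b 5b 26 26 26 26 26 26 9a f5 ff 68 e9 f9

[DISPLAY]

00000000  F7 b2 24 b3 1e 5f 6c 62  20 74 96 6b bd 00 6e 6e  |..$.._lb t.k..nn
00000010  ff 85 d5 12 a2 ea a8 34  69 88 0f 3d 4a 54 98 85  |.......4i..=JT..
00000020  2b 2d 23 a0 26 04 4c bc  cc 89 02 b2 64 f2 d8 03  |+-#.&.L.....d...
00000030  03 03 03 90 95 03 e7 c0  b7 81 18 49 d7 d7 40 11  |...........I..@.
00000040  29 74 57 45 7b e2 ac fe  31 8e 8e 8e 8e e4 e8 c8  |)tWE{...1.......
00000050  cd 5e 10 46 b2 73 20 42  7e 26 30 ae bc 5e ec a4  |.^.F.s B~&0..^..
00000060  9d a6 78 03 1b 6f ab c3  76 76 76 76 76 f2 c6 a2  |..x..o..vvvvv...
00000070  5b 5b 5b 5b 26 26 26 26  26 26 9a f5 ff 68 e9 f9  |[[[[&&&&&&...h..
                                                                             
                                                                             
                                                                             
                                                                             
                                                                             
                                                                             
                                                                             
                                                                             


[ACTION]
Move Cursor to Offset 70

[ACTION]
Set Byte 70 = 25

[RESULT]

00000000  f7 b2 24 b3 1e 5f 6c 62  20 74 96 6b bd 00 6e 6e  |..$.._lb t.k..nn
00000010  ff 85 d5 12 a2 ea a8 34  69 88 0f 3d 4a 54 98 85  |.......4i..=JT..
00000020  2b 2d 23 a0 26 04 4c bc  cc 89 02 b2 64 f2 d8 03  |+-#.&.L.....d...
00000030  03 03 03 90 95 03 e7 c0  b7 81 18 49 d7 d7 40 11  |...........I..@.
00000040  29 74 57 45 7b e2 25 fe  31 8e 8e 8e 8e e4 e8 c8  |)tWE{.%.1.......
00000050  cd 5e 10 46 b2 73 20 42  7e 26 30 ae bc 5e ec a4  |.^.F.s B~&0..^..
00000060  9d a6 78 03 1b 6f ab c3  76 76 76 76 76 f2 c6 a2  |..x..o..vvvvv...
00000070  5b 5b 5b 5b 26 26 26 26  26 26 9a f5 ff 68 e9 f9  |[[[[&&&&&&...h..
                                                                             
                                                                             
                                                                             
                                                                             
                                                                             
                                                                             
                                                                             
                                                                             


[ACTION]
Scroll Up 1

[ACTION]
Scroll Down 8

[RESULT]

00000070  5b 5b 5b 5b 26 26 26 26  26 26 9a f5 ff 68 e9 f9  |[[[[&&&&&&...h..
                                                                             
                                                                             
                                                                             
                                                                             
                                                                             
                                                                             
                                                                             
                                                                             
                                                                             
                                                                             
                                                                             
                                                                             
                                                                             
                                                                             
                                                                             


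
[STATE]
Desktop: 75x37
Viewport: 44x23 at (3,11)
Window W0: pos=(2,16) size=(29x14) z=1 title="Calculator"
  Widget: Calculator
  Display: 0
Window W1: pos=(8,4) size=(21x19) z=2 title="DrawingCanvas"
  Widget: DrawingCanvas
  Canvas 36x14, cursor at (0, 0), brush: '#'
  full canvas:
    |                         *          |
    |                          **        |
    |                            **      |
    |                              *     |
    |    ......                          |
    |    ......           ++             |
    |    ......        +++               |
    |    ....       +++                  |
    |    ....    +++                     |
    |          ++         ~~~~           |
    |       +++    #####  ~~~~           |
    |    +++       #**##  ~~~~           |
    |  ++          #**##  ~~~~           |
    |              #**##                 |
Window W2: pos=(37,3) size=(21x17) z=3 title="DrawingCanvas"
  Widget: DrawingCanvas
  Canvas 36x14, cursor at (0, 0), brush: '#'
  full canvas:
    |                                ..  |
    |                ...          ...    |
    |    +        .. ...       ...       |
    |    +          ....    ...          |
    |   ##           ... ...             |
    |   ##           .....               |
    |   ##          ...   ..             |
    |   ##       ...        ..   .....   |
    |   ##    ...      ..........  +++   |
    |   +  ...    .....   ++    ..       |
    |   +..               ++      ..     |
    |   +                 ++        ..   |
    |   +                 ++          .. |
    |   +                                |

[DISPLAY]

     ┃    ......         ┃        ┃   ##    
     ┃    ......         ┃        ┃   ##    
     ┃    ......        +┃        ┃   ##    
     ┃    ....       +++ ┃        ┃   ##    
     ┃    ....    +++    ┃        ┃   +  ...
━━━━━┃          ++       ┃━┓      ┃   +..   
 Calc┃       +++    #####┃ ┃      ┃   +     
─────┃    +++       #**##┃─┨      ┃   +     
     ┃  ++          #**##┃0┃      ┗━━━━━━━━━
┌───┬┃              #**##┃ ┃                
│ 7 │┃                   ┃ ┃                
├───┼┗━━━━━━━━━━━━━━━━━━━┛ ┃                
│ 4 │ 5 │ 6 │ × │          ┃                
├───┼───┼───┼───┤          ┃                
│ 1 │ 2 │ 3 │ - │          ┃                
├───┼───┼───┼───┤          ┃                
│ 0 │ . │ = │ + │          ┃                
└───┴───┴───┴───┘          ┃                
━━━━━━━━━━━━━━━━━━━━━━━━━━━┛                
                                            
                                            
                                            
                                            


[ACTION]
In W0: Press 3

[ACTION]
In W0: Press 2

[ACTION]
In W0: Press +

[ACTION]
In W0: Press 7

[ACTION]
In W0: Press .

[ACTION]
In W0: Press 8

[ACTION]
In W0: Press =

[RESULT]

     ┃    ......         ┃        ┃   ##    
     ┃    ......         ┃        ┃   ##    
     ┃    ......        +┃        ┃   ##    
     ┃    ....       +++ ┃        ┃   ##    
     ┃    ....    +++    ┃        ┃   +  ...
━━━━━┃          ++       ┃━┓      ┃   +..   
 Calc┃       +++    #####┃ ┃      ┃   +     
─────┃    +++       #**##┃─┨      ┃   +     
     ┃  ++          #**##┃8┃      ┗━━━━━━━━━
┌───┬┃              #**##┃ ┃                
│ 7 │┃                   ┃ ┃                
├───┼┗━━━━━━━━━━━━━━━━━━━┛ ┃                
│ 4 │ 5 │ 6 │ × │          ┃                
├───┼───┼───┼───┤          ┃                
│ 1 │ 2 │ 3 │ - │          ┃                
├───┼───┼───┼───┤          ┃                
│ 0 │ . │ = │ + │          ┃                
└───┴───┴───┴───┘          ┃                
━━━━━━━━━━━━━━━━━━━━━━━━━━━┛                
                                            
                                            
                                            
                                            


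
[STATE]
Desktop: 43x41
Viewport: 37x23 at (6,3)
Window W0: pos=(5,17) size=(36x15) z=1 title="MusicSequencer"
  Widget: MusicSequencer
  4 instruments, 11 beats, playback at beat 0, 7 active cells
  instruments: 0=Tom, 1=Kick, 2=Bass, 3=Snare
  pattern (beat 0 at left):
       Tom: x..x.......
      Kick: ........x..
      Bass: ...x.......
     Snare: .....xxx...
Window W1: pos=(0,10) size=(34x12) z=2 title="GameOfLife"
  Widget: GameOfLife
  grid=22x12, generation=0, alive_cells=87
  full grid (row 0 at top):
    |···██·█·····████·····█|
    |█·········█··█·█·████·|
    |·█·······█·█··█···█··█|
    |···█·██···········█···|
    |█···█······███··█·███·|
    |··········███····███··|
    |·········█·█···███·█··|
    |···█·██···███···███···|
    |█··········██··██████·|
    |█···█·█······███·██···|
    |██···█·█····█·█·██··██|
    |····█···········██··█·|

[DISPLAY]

                                     
                                     
                                     
                                     
                                     
                                     
                                     
━━━━━━━━━━━━━━━━━━━━━━━━━━━┓         
OfLife                     ┃         
───────────────────────────┨         
0                          ┃         
····█·█··█···█··█          ┃         
██···········█···          ┃         
······███··█·███·          ┃         
·····███····███··          ┃━━━━━━┓  
····█·█···███·█··          ┃      ┃  
██···███···███···          ┃──────┨  
······██··██████·          ┃      ┃  
━━━━━━━━━━━━━━━━━━━━━━━━━━━┛      ┃  
  Kick········█··                 ┃  
  Bass···█·······                 ┃  
 Snare·····███···                 ┃  
                                  ┃  


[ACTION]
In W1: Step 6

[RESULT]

                                     
                                     
                                     
                                     
                                     
                                     
                                     
━━━━━━━━━━━━━━━━━━━━━━━━━━━┓         
OfLife                     ┃         
───────────────────────────┨         
6                          ┃         
······█·······█·█          ┃         
█···██········█·█          ┃         
█···█··········█·          ┃         
·················          ┃━━━━━━┓  
·················          ┃      ┃  
·················          ┃──────┨  
·█···············          ┃      ┃  
━━━━━━━━━━━━━━━━━━━━━━━━━━━┛      ┃  
  Kick········█··                 ┃  
  Bass···█·······                 ┃  
 Snare·····███···                 ┃  
                                  ┃  


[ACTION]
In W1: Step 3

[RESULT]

                                     
                                     
                                     
                                     
                                     
                                     
                                     
━━━━━━━━━━━━━━━━━━━━━━━━━━━┓         
OfLife                     ┃         
───────────────────────────┨         
9                          ┃         
··············█·█          ┃         
█··█··········█·█          ┃         
█···██·········█·          ┃         
·················          ┃━━━━━━┓  
·················          ┃      ┃  
·················          ┃──────┨  
·█···············          ┃      ┃  
━━━━━━━━━━━━━━━━━━━━━━━━━━━┛      ┃  
  Kick········█··                 ┃  
  Bass···█·······                 ┃  
 Snare·····███···                 ┃  
                                  ┃  


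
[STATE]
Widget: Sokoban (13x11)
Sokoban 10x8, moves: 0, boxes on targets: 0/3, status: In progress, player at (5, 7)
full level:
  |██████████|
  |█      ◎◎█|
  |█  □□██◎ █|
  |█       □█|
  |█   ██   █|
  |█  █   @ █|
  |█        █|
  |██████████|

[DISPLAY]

██████████   
█      ◎◎█   
█  □□██◎ █   
█       □█   
█   ██   █   
█  █   @ █   
█        █   
██████████   
Moves: 0  0/3
             
             


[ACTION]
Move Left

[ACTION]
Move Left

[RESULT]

██████████   
█      ◎◎█   
█  □□██◎ █   
█       □█   
█   ██   █   
█  █ @   █   
█        █   
██████████   
Moves: 2  0/3
             
             


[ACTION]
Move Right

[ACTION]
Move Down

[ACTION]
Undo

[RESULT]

██████████   
█      ◎◎█   
█  □□██◎ █   
█       □█   
█   ██   █   
█  █  @  █   
█        █   
██████████   
Moves: 3  0/3
             
             


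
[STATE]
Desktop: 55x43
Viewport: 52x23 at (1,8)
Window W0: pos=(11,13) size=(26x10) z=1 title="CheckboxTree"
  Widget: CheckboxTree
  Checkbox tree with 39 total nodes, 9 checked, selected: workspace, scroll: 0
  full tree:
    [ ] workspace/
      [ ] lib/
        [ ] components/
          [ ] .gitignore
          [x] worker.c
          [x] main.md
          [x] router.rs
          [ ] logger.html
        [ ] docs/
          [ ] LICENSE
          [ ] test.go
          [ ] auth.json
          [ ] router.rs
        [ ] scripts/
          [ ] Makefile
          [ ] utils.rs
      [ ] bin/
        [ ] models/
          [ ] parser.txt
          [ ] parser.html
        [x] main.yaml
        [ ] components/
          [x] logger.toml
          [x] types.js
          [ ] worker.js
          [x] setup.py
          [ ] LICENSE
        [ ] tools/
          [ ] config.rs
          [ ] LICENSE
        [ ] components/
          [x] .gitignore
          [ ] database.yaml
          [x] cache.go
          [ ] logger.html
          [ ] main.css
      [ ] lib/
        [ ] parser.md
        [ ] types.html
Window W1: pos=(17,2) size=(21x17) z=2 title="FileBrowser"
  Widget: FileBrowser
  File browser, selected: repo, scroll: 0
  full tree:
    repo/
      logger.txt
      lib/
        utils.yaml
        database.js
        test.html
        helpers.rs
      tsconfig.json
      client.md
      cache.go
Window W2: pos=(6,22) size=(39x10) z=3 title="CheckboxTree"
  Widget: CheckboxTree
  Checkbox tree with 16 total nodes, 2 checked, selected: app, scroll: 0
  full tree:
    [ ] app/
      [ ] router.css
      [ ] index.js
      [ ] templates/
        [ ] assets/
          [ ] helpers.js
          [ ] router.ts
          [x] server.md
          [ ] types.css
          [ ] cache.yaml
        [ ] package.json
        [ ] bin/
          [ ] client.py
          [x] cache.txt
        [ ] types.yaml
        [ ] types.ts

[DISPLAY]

                ┃    tsconfig.json  ┃               
                ┃    client.md      ┃               
                ┃    cache.go       ┃               
                ┃                   ┃               
                ┃                   ┃               
          ┏━━━━━┃                   ┃               
          ┃ Chec┃                   ┃               
          ┠─────┃                   ┃               
          ┃>[-] ┃                   ┃               
          ┃   [-┃                   ┃               
          ┃     ┗━━━━━━━━━━━━━━━━━━━┛               
          ┃       [ ] .gitignore   ┃                
          ┃       [x] worker.c     ┃                
          ┃       [x] main.md      ┃                
     ┏━━━━━━━━━━━━━━━━━━━━━━━━━━━━━━━━━━━━━┓        
     ┃ CheckboxTree                        ┃        
     ┠─────────────────────────────────────┨        
     ┃>[-] app/                            ┃        
     ┃   [ ] router.css                    ┃        
     ┃   [ ] index.js                      ┃        
     ┃   [-] templates/                    ┃        
     ┃     [-] assets/                     ┃        
     ┃       [ ] helpers.js                ┃        


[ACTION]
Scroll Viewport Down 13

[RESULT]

          ┃       [x] worker.c     ┃                
          ┃       [x] main.md      ┃                
     ┏━━━━━━━━━━━━━━━━━━━━━━━━━━━━━━━━━━━━━┓        
     ┃ CheckboxTree                        ┃        
     ┠─────────────────────────────────────┨        
     ┃>[-] app/                            ┃        
     ┃   [ ] router.css                    ┃        
     ┃   [ ] index.js                      ┃        
     ┃   [-] templates/                    ┃        
     ┃     [-] assets/                     ┃        
     ┃       [ ] helpers.js                ┃        
     ┗━━━━━━━━━━━━━━━━━━━━━━━━━━━━━━━━━━━━━┛        
                                                    
                                                    
                                                    
                                                    
                                                    
                                                    
                                                    
                                                    
                                                    
                                                    
                                                    


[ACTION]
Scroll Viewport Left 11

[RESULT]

           ┃       [x] worker.c     ┃               
           ┃       [x] main.md      ┃               
      ┏━━━━━━━━━━━━━━━━━━━━━━━━━━━━━━━━━━━━━┓       
      ┃ CheckboxTree                        ┃       
      ┠─────────────────────────────────────┨       
      ┃>[-] app/                            ┃       
      ┃   [ ] router.css                    ┃       
      ┃   [ ] index.js                      ┃       
      ┃   [-] templates/                    ┃       
      ┃     [-] assets/                     ┃       
      ┃       [ ] helpers.js                ┃       
      ┗━━━━━━━━━━━━━━━━━━━━━━━━━━━━━━━━━━━━━┛       
                                                    
                                                    
                                                    
                                                    
                                                    
                                                    
                                                    
                                                    
                                                    
                                                    
                                                    


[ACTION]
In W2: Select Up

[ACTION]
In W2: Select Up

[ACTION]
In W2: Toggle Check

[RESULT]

           ┃       [x] worker.c     ┃               
           ┃       [x] main.md      ┃               
      ┏━━━━━━━━━━━━━━━━━━━━━━━━━━━━━━━━━━━━━┓       
      ┃ CheckboxTree                        ┃       
      ┠─────────────────────────────────────┨       
      ┃>[x] app/                            ┃       
      ┃   [x] router.css                    ┃       
      ┃   [x] index.js                      ┃       
      ┃   [x] templates/                    ┃       
      ┃     [x] assets/                     ┃       
      ┃       [x] helpers.js                ┃       
      ┗━━━━━━━━━━━━━━━━━━━━━━━━━━━━━━━━━━━━━┛       
                                                    
                                                    
                                                    
                                                    
                                                    
                                                    
                                                    
                                                    
                                                    
                                                    
                                                    


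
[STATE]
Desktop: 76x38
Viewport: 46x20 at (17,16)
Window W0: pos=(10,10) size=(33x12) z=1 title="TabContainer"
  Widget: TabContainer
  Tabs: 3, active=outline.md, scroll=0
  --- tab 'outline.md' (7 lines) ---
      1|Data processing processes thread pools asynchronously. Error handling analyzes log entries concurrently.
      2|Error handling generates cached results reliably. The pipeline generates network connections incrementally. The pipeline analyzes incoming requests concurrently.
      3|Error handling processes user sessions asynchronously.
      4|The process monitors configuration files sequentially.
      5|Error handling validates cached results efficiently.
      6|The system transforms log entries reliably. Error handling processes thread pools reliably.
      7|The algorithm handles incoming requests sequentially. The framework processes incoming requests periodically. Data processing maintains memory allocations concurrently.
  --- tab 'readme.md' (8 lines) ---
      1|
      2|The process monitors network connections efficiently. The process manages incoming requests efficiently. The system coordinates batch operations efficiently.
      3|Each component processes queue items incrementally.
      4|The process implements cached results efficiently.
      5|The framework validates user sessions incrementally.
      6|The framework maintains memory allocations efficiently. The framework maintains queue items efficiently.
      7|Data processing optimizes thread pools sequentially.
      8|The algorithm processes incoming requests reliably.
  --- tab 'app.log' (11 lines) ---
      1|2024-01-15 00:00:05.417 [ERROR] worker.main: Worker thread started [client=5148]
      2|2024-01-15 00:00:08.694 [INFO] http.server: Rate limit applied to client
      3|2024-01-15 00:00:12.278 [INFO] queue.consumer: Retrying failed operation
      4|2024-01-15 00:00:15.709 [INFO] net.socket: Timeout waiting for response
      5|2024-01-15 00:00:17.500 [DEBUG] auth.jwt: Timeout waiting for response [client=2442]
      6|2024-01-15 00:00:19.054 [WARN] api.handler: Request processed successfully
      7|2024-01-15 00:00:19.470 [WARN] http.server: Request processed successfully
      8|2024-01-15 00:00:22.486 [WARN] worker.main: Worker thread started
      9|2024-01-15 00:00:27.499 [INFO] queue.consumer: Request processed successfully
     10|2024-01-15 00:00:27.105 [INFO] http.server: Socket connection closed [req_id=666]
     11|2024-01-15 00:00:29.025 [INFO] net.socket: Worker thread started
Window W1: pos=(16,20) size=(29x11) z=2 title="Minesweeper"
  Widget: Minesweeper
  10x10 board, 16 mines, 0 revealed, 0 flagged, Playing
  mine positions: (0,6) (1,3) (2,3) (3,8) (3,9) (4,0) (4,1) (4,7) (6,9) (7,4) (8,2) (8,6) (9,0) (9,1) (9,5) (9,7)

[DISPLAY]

handling generates cached┃                    
handling processes user s┃                    
ocess monitors configurat┃                    
handling validates cached┃                    
━━━━━━━━━━━━━━━━━━━━━━━━━━━┓                  
 Minesweeper               ┃                  
───────────────────────────┨                  
■■■■■■■■■■                 ┃                  
■■■■■■■■■■                 ┃                  
■■■■■■■■■■                 ┃                  
■■■■■■■■■■                 ┃                  
■■■■■■■■■■                 ┃                  
■■■■■■■■■■                 ┃                  
■■■■■■■■■■                 ┃                  
━━━━━━━━━━━━━━━━━━━━━━━━━━━┛                  
                                              
                                              
                                              
                                              
                                              


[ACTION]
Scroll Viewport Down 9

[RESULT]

ocess monitors configurat┃                    
handling validates cached┃                    
━━━━━━━━━━━━━━━━━━━━━━━━━━━┓                  
 Minesweeper               ┃                  
───────────────────────────┨                  
■■■■■■■■■■                 ┃                  
■■■■■■■■■■                 ┃                  
■■■■■■■■■■                 ┃                  
■■■■■■■■■■                 ┃                  
■■■■■■■■■■                 ┃                  
■■■■■■■■■■                 ┃                  
■■■■■■■■■■                 ┃                  
━━━━━━━━━━━━━━━━━━━━━━━━━━━┛                  
                                              
                                              
                                              
                                              
                                              
                                              
                                              


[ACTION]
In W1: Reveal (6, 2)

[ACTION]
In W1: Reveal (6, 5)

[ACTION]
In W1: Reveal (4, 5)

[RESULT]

ocess monitors configurat┃                    
handling validates cached┃                    
━━━━━━━━━━━━━━━━━━━━━━━━━━━┓                  
 Minesweeper               ┃                  
───────────────────────────┨                  
■■■■■■■■■■                 ┃                  
■■■■2111■■                 ┃                  
■■■■2  1■■                 ┃                  
■■211 12■■                 ┃                  
■■1   1■■■                 ┃                  
221   112■                 ┃                  
   111  1■                 ┃                  
━━━━━━━━━━━━━━━━━━━━━━━━━━━┛                  
                                              
                                              
                                              
                                              
                                              
                                              
                                              


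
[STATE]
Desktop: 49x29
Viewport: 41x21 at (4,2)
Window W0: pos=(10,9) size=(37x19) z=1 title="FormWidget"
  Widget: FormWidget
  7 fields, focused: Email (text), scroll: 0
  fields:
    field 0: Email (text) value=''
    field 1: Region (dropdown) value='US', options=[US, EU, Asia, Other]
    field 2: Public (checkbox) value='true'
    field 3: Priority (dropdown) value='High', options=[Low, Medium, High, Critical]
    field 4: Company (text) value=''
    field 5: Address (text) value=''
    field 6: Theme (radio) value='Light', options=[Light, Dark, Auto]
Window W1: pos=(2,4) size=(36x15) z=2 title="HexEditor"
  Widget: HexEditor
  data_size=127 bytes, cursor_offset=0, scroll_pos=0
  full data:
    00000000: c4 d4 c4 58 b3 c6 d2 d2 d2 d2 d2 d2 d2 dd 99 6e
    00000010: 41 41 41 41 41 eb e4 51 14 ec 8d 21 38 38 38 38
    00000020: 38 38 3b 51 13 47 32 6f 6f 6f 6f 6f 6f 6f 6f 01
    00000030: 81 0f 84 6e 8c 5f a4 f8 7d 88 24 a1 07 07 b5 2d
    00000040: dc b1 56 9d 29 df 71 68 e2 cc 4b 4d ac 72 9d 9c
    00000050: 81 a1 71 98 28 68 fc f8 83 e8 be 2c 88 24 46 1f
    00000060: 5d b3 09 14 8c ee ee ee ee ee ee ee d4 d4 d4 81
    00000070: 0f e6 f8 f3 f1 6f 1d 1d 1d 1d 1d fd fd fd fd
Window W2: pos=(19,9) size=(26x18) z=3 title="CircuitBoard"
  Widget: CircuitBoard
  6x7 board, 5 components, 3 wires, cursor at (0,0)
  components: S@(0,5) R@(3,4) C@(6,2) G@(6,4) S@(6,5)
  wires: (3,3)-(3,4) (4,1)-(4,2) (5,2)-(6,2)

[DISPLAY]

                                         
                                         
━━━━━━━━━━━━━━━━━━━━━━━━━━━━━━━━━┓       
HexEditor                        ┃       
─────────────────────────────────┨       
0000000  C4 d4 c4 58 b3 c6 d2 d2 ┃       
0000010  41 41 41 41 41 eb e4 51 ┃       
0000020  38 38 ┏━━━━━━━━━━━━━━━━━━━━━━━━┓
0000030  81 0f ┃ CircuitBoard           ┃
0000040  dc b1 ┠────────────────────────┨
0000050  81 a1 ┃   0 1 2 3 4 5          ┃
0000060  5d b3 ┃0  [.]                  ┃
0000070  0f e6 ┃                        ┃
               ┃1                       ┃
               ┃                        ┃
               ┃2                       ┃
━━━━━━━━━━━━━━━┃                        ┃
      ┃        ┃3               · ─ R   ┃
      ┃        ┃                        ┃
      ┃        ┃4       · ─ ·           ┃
      ┃        ┃                        ┃


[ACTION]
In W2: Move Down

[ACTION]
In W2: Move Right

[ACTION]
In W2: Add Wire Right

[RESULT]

                                         
                                         
━━━━━━━━━━━━━━━━━━━━━━━━━━━━━━━━━┓       
HexEditor                        ┃       
─────────────────────────────────┨       
0000000  C4 d4 c4 58 b3 c6 d2 d2 ┃       
0000010  41 41 41 41 41 eb e4 51 ┃       
0000020  38 38 ┏━━━━━━━━━━━━━━━━━━━━━━━━┓
0000030  81 0f ┃ CircuitBoard           ┃
0000040  dc b1 ┠────────────────────────┨
0000050  81 a1 ┃   0 1 2 3 4 5          ┃
0000060  5d b3 ┃0                       ┃
0000070  0f e6 ┃                        ┃
               ┃1      [.]─ ·           ┃
               ┃                        ┃
               ┃2                       ┃
━━━━━━━━━━━━━━━┃                        ┃
      ┃        ┃3               · ─ R   ┃
      ┃        ┃                        ┃
      ┃        ┃4       · ─ ·           ┃
      ┃        ┃                        ┃


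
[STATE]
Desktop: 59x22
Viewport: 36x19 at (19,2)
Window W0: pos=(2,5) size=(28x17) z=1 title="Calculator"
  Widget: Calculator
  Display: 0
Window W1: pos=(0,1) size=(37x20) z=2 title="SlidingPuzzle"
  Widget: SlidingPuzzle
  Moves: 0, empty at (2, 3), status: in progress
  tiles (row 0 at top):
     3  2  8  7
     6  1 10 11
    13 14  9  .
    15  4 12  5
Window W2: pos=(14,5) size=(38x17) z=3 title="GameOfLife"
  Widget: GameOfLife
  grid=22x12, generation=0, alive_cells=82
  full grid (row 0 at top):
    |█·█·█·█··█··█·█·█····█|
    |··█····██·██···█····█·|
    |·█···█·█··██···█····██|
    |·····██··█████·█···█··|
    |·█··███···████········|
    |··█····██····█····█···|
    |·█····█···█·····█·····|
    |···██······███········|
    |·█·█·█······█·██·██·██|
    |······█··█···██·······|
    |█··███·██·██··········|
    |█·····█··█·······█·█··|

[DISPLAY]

                 ┃                  
─────────────────┨                  
──┐              ┃                  
━━━━━━━━━━━━━━━━━━━━━━━━━━━━━━━━┓   
eOfLife                         ┃   
────────────────────────────────┨   
 0                              ┃   
█·█··█··█·█·█····█              ┃   
···██·██···█····█·              ┃   
·█·█··██···█····██              ┃   
·██··█████·█···█··              ┃   
███···████········              ┃   
···██····█····█···              ┃   
··█···█·····█·····              ┃   
█······███········              ┃   
·█······█·██·██·██              ┃   
··█··█···██·······              ┃   
██·██·██··········              ┃   
··█··█·······█·█··              ┃   


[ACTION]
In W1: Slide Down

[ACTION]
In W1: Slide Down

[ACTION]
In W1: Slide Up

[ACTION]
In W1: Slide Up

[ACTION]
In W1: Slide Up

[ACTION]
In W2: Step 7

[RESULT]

                 ┃                  
─────────────────┨                  
──┐              ┃                  
━━━━━━━━━━━━━━━━━━━━━━━━━━━━━━━━┓   
eOfLife                         ┃   
────────────────────────────────┨   
 7                              ┃   
█··█······██···██·              ┃   
···███····█████·█·              ┃   
··█···███····██···              ┃   
····██·███···██·█·              ┃   
········█······██·              ┃   
█·········█·█·····              ┃   
··········███·····              ┃   
··██······██······              ┃   
█·██·······█······              ┃   
·███·██····██·····              ┃   
······███···█·····              ┃   
······███·········              ┃   
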